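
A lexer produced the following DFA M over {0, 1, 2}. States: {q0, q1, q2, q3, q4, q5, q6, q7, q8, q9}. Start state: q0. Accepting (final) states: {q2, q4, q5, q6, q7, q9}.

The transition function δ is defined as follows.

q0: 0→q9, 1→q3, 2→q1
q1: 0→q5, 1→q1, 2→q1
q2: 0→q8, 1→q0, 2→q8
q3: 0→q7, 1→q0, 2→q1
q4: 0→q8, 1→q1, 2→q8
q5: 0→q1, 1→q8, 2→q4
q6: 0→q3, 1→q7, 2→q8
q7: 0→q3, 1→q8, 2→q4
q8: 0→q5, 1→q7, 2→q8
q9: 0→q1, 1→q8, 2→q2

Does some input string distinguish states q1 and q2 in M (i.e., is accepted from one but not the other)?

Reachable states from the start: {q0,q1,q2,q3,q4,q5,q7,q8,q9}. Unreachable: {q6} — drop them.
Start with accepting vs non-accepting: {q2,q4,q5,q7,q9} | {q0,q1,q3,q8}.
Split {q2,q4,q5,q7,q9} by δ(·,2) → {q5,q7,q9} and {q2,q4}.
Split {q0,q1,q3,q8} by δ(·,1) → {q0,q1,q3} and {q8}.
The partition is now stable with 4 blocks: {q5,q7,q9} | {q0,q1,q3} | {q2,q4} | {q8}.
q1 and q2 end up in different blocks, so they are distinguishable. For instance, the string 'ε' is accepted from only q2.

Yes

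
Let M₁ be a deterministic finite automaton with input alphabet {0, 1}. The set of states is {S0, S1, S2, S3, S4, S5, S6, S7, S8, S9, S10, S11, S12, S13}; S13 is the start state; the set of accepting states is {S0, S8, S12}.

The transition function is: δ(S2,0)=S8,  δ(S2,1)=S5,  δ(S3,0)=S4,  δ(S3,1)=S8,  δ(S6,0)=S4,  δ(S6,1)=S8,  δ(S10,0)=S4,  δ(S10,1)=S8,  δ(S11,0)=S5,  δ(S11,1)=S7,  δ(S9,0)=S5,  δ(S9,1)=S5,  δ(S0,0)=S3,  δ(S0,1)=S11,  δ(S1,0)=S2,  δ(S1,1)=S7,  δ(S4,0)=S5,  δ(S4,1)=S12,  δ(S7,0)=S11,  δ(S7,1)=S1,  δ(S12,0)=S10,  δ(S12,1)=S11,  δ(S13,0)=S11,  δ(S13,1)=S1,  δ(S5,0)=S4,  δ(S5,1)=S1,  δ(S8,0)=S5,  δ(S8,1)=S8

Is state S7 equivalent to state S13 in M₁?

Yes

First remove the unreachable states {S0,S3,S6,S9}; 10 states remain.
Start with accepting vs non-accepting: {S8,S12} | {S1,S2,S4,S5,S7,S10,S11,S13}.
Refine {S8,S12} on symbol 1: members go to different blocks, giving {S8} and {S12}.
Refine {S1,S2,S4,S5,S7,S10,S11,S13} on symbol 0: members go to different blocks, giving {S1,S4,S5,S7,S10,S11,S13} and {S2}.
Refine {S1,S4,S5,S7,S10,S11,S13} on symbol 0: members go to different blocks, giving {S4,S5,S7,S10,S11,S13} and {S1}.
Refine {S4,S5,S7,S10,S11,S13} on symbol 1: members go to different blocks, giving {S5,S7,S13} and {S4} and {S10} and {S11}.
Split {S5,S7,S13} by δ(·,0) → {S7,S13} and {S5}.
Stable partition: {S8} | {S7,S13} | {S12} | {S2} | {S1} | {S4} | {S10} | {S11} | {S5} — 9 equivalence classes.
S7 and S13 lie in the same block of the stable partition, so they are equivalent — no string distinguishes them.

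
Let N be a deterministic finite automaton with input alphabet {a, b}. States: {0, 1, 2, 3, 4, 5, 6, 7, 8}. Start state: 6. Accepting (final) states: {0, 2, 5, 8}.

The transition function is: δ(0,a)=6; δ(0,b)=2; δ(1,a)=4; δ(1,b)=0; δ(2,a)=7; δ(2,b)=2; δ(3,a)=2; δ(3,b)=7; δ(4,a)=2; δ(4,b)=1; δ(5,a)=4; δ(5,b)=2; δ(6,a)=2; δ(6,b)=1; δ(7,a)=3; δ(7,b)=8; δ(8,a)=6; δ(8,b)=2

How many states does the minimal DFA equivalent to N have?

Reachable states from the start: {0,1,2,3,4,6,7,8}. Unreachable: {5} — drop them.
Initial partition by acceptance: {0,2,8} | {1,3,4,6,7}.
On input a, block {1,3,4,6,7} splits into {3,4,6} and {1,7}.
Split {0,2,8} by δ(·,a) → {0,8} and {2}.
No further refinement is possible. Final partition (4 blocks): {0,8} | {3,4,6} | {1,7} | {2}.

4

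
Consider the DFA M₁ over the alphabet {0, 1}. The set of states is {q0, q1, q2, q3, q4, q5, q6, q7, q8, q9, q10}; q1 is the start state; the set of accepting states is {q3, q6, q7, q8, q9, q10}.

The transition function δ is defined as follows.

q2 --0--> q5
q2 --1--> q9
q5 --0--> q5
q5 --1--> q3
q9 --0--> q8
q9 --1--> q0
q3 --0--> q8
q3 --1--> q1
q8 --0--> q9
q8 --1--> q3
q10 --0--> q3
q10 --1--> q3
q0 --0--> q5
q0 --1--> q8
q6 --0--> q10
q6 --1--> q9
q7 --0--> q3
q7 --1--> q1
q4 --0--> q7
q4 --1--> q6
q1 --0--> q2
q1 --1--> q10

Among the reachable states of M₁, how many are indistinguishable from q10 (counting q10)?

2

Reachable states from the start: {q0,q1,q2,q3,q5,q8,q9,q10}. Unreachable: {q4,q6,q7} — drop them.
Start with accepting vs non-accepting: {q3,q8,q9,q10} | {q0,q1,q2,q5}.
Refine {q3,q8,q9,q10} on symbol 1: members go to different blocks, giving {q3,q9} and {q8,q10}.
Refine {q0,q1,q2,q5} on symbol 1: members go to different blocks, giving {q0,q1} and {q2,q5}.
The partition is now stable with 4 blocks: {q3,q9} | {q0,q1} | {q8,q10} | {q2,q5}.
State q10 belongs to the block {q8,q10}, which has 2 states.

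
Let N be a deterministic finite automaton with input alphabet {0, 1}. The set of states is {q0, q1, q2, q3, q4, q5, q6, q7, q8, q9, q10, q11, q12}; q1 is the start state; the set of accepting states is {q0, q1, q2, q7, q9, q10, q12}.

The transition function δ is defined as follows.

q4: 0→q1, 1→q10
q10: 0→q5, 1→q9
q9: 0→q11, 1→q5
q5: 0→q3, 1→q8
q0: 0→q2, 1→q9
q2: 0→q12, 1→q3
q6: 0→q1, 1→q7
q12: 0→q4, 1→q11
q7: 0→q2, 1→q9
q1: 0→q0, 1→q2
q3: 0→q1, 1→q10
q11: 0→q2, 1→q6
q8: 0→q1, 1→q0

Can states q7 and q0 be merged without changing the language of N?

All states are reachable from the start state.
Initial partition by acceptance: {q0,q1,q2,q7,q9,q10,q12} | {q3,q4,q5,q6,q8,q11}.
Refine {q0,q1,q2,q7,q9,q10,q12} on symbol 0: members go to different blocks, giving {q0,q1,q2,q7} and {q9,q10,q12}.
Refine {q0,q1,q2,q7} on symbol 0: members go to different blocks, giving {q0,q1,q7} and {q2}.
On input 0, block {q0,q1,q7} splits into {q0,q7} and {q1}.
Split {q3,q4,q5,q6,q8,q11} by δ(·,0) → {q3,q4,q6,q8} and {q5} and {q11}.
Refine {q3,q4,q6,q8} on symbol 1: members go to different blocks, giving {q3,q4} and {q6,q8}.
Split {q9,q10,q12} by δ(·,0) → {q9} and {q10} and {q12}.
The partition is now stable with 10 blocks: {q0,q7} | {q3,q4} | {q9} | {q2} | {q1} | {q5} | {q11} | {q6,q8} | {q10} | {q12}.
q7 and q0 lie in the same block of the stable partition, so they are equivalent — no string distinguishes them.

Yes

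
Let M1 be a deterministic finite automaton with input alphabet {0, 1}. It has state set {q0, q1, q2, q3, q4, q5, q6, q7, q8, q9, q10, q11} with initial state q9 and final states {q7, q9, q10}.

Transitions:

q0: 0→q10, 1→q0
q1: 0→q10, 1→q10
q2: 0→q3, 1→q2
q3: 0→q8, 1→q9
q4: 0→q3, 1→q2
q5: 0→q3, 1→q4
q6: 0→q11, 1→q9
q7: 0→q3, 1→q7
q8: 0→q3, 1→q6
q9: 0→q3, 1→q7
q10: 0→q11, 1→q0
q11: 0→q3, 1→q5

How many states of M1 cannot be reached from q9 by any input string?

3

No path from q9 leads to q0, q1, q10; the other 9 states are all reachable.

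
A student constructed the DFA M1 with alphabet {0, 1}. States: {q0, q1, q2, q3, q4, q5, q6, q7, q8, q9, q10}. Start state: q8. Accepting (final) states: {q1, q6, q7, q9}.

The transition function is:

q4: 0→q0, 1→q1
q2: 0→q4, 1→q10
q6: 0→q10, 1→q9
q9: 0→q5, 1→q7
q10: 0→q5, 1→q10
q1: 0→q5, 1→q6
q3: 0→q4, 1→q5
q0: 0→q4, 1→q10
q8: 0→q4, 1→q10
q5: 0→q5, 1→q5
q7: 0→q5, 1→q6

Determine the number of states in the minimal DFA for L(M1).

4

Reachable states from the start: {q0,q1,q4,q5,q6,q7,q8,q9,q10}. Unreachable: {q2,q3} — drop them.
Initial partition by acceptance: {q1,q6,q7,q9} | {q0,q4,q5,q8,q10}.
Refine {q0,q4,q5,q8,q10} on symbol 1: members go to different blocks, giving {q0,q5,q8,q10} and {q4}.
On input 0, block {q0,q5,q8,q10} splits into {q0,q8} and {q5,q10}.
Stable partition: {q1,q6,q7,q9} | {q0,q8} | {q4} | {q5,q10} — 4 equivalence classes.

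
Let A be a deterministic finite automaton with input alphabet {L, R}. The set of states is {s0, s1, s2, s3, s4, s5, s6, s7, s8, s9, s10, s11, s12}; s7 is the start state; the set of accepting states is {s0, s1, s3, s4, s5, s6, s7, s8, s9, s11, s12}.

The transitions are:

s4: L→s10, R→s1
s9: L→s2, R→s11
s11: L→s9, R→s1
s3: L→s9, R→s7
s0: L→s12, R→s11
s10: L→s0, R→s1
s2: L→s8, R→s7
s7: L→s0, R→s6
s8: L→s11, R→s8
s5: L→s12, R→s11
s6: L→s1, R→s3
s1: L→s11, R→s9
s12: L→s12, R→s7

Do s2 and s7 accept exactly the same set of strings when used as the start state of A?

No

States {s4,s5,s10} cannot be reached from the start state, so discard them.
Initial partition by acceptance: {s0,s1,s3,s6,s7,s8,s9,s11,s12} | {s2}.
Split {s0,s1,s3,s6,s7,s8,s9,s11,s12} by δ(·,L) → {s0,s1,s3,s6,s7,s8,s11,s12} and {s9}.
Split {s0,s1,s3,s6,s7,s8,s11,s12} by δ(·,L) → {s0,s1,s6,s7,s8,s12} and {s3,s11}.
On input L, block {s0,s1,s6,s7,s8,s12} splits into {s0,s6,s7,s12} and {s1,s8}.
Split {s0,s6,s7,s12} by δ(·,L) → {s0,s7,s12} and {s6}.
Split {s0,s7,s12} by δ(·,R) → {s0} and {s7} and {s12}.
Refine {s3,s11} on symbol R: members go to different blocks, giving {s3} and {s11}.
Split {s1,s8} by δ(·,R) → {s1} and {s8}.
No further refinement is possible. Final partition (10 blocks): {s0} | {s2} | {s9} | {s3} | {s1} | {s6} | {s7} | {s12} | {s11} | {s8}.
s2 and s7 end up in different blocks, so they are distinguishable. For instance, the string 'ε' is accepted from only s7.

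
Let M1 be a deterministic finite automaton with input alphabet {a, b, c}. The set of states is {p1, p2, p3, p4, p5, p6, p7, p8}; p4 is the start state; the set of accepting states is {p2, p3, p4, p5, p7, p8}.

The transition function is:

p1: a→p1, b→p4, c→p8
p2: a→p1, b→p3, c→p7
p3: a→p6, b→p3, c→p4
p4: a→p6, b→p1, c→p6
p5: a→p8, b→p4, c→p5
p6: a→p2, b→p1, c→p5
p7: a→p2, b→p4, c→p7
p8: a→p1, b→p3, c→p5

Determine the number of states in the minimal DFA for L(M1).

Every state is reachable, so we keep all 8.
Start with accepting vs non-accepting: {p2,p3,p4,p5,p7,p8} | {p1,p6}.
On input a, block {p2,p3,p4,p5,p7,p8} splits into {p2,p3,p4,p8} and {p5,p7}.
On input b, block {p2,p3,p4,p8} splits into {p2,p3,p8} and {p4}.
On input c, block {p2,p3,p8} splits into {p2,p8} and {p3}.
On input a, block {p1,p6} splits into {p1} and {p6}.
No further refinement is possible. Final partition (6 blocks): {p2,p8} | {p1} | {p5,p7} | {p4} | {p3} | {p6}.

6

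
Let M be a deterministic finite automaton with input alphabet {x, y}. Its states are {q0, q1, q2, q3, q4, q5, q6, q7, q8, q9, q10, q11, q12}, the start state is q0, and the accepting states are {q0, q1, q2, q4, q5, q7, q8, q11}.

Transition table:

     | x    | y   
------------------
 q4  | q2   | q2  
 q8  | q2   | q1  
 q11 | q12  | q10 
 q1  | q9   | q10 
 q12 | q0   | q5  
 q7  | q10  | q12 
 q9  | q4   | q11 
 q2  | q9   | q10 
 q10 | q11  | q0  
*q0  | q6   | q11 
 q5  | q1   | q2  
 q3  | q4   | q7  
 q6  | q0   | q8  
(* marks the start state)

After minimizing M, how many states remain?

States {q3,q7} cannot be reached from the start state, so discard them.
Initial partition by acceptance: {q0,q1,q2,q4,q5,q8,q11} | {q6,q9,q10,q12}.
On input x, block {q0,q1,q2,q4,q5,q8,q11} splits into {q0,q1,q2,q11} and {q4,q5,q8}.
On input y, block {q0,q1,q2,q11} splits into {q1,q2,q11} and {q0}.
Split {q6,q9,q10,q12} by δ(·,x) → {q6,q12} and {q9} and {q10}.
Refine {q1,q2,q11} on symbol x: members go to different blocks, giving {q1,q2} and {q11}.
The partition is now stable with 7 blocks: {q1,q2} | {q6,q12} | {q4,q5,q8} | {q0} | {q9} | {q10} | {q11}.

7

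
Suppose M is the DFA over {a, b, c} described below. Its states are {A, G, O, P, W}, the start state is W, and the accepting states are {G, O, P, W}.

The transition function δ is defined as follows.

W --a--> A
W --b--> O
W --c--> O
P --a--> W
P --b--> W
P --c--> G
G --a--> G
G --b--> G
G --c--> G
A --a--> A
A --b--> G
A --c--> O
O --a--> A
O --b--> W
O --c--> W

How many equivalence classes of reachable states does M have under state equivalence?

States {P} cannot be reached from the start state, so discard them.
Start with accepting vs non-accepting: {G,O,W} | {A}.
Split {G,O,W} by δ(·,a) → {O,W} and {G}.
Stable partition: {O,W} | {A} | {G} — 3 equivalence classes.

3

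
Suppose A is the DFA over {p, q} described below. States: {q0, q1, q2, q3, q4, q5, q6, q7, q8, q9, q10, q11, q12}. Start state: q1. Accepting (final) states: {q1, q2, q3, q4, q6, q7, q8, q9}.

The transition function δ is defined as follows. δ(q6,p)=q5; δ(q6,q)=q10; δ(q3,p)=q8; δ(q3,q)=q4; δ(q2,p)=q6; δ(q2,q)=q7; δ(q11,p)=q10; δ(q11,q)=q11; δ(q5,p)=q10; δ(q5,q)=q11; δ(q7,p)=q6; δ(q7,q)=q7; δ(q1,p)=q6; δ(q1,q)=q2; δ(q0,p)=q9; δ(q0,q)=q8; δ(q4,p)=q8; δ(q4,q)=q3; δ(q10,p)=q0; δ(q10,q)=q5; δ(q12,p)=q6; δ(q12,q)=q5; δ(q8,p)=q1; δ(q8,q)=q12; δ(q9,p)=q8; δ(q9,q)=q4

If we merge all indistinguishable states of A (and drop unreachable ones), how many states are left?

All states are reachable from the start state.
Initial partition by acceptance: {q1,q2,q3,q4,q6,q7,q8,q9} | {q0,q5,q10,q11,q12}.
Split {q1,q2,q3,q4,q6,q7,q8,q9} by δ(·,p) → {q1,q2,q3,q4,q7,q8,q9} and {q6}.
On input p, block {q1,q2,q3,q4,q7,q8,q9} splits into {q3,q4,q8,q9} and {q1,q2,q7}.
Refine {q3,q4,q8,q9} on symbol p: members go to different blocks, giving {q3,q4,q9} and {q8}.
Split {q0,q5,q10,q11,q12} by δ(·,p) → {q5,q10,q11} and {q0} and {q12}.
Refine {q5,q10,q11} on symbol p: members go to different blocks, giving {q5,q11} and {q10}.
Stable partition: {q3,q4,q9} | {q5,q11} | {q6} | {q1,q2,q7} | {q8} | {q0} | {q12} | {q10} — 8 equivalence classes.

8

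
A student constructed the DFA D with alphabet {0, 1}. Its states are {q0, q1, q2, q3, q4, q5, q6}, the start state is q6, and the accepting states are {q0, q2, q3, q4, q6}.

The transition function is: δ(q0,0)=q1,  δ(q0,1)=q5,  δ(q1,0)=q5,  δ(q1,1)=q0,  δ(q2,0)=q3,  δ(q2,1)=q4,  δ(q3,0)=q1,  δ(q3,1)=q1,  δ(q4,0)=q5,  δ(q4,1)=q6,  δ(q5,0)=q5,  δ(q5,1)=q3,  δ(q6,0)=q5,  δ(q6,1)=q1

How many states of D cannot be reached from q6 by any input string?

Starting at q6 and following transitions, the reachable set is {q0, q1, q3, q5, q6}. That leaves q2, q4 unreachable — 2 in total.

2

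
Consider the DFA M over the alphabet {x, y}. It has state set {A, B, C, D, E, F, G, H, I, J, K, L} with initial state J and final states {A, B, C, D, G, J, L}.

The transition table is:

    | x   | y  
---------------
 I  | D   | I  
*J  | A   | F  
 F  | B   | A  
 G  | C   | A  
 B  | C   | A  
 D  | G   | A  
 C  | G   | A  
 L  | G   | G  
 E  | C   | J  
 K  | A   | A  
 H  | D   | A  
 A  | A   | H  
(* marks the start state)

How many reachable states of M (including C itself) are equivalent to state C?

First remove the unreachable states {E,I,K,L}; 8 states remain.
P0 = {A,B,C,D,G,J} | {F,H}.
Refine {A,B,C,D,G,J} on symbol y: members go to different blocks, giving {B,C,D,G} and {A,J}.
The partition is now stable with 3 blocks: {B,C,D,G} | {F,H} | {A,J}.
State C belongs to the block {B,C,D,G}, which has 4 states.

4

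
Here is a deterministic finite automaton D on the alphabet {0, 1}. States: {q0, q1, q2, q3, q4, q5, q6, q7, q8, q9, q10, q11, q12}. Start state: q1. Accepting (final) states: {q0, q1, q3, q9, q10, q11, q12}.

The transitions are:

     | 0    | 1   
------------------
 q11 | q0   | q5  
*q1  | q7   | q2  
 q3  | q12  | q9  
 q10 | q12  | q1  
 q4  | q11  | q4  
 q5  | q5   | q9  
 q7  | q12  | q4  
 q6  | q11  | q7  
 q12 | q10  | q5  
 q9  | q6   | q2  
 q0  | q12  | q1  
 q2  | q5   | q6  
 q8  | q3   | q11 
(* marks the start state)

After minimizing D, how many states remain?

6

Reachable states from the start: {q0,q1,q2,q4,q5,q6,q7,q9,q10,q11,q12}. Unreachable: {q3,q8} — drop them.
Initial partition by acceptance: {q0,q1,q9,q10,q11,q12} | {q2,q4,q5,q6,q7}.
On input 0, block {q0,q1,q9,q10,q11,q12} splits into {q0,q10,q11,q12} and {q1,q9}.
Split {q0,q10,q11,q12} by δ(·,1) → {q0,q10} and {q11,q12}.
Refine {q2,q4,q5,q6,q7} on symbol 0: members go to different blocks, giving {q4,q6,q7} and {q2,q5}.
Split {q2,q5} by δ(·,1) → {q2} and {q5}.
The partition is now stable with 6 blocks: {q0,q10} | {q4,q6,q7} | {q1,q9} | {q11,q12} | {q2} | {q5}.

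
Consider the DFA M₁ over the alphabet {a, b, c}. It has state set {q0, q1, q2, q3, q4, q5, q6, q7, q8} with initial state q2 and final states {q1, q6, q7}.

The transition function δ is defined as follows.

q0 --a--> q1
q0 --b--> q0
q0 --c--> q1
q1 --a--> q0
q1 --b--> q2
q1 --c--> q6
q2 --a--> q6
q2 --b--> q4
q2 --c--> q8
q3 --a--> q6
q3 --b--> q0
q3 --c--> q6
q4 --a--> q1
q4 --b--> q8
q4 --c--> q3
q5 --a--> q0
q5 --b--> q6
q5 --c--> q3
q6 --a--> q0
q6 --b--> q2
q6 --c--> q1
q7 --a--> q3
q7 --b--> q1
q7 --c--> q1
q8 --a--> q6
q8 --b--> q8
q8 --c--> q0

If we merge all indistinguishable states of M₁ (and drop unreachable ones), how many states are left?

4

States {q5,q7} cannot be reached from the start state, so discard them.
Start with accepting vs non-accepting: {q1,q6} | {q0,q2,q3,q4,q8}.
Split {q0,q2,q3,q4,q8} by δ(·,c) → {q2,q4,q8} and {q0,q3}.
On input c, block {q2,q4,q8} splits into {q4,q8} and {q2}.
Stable partition: {q1,q6} | {q4,q8} | {q0,q3} | {q2} — 4 equivalence classes.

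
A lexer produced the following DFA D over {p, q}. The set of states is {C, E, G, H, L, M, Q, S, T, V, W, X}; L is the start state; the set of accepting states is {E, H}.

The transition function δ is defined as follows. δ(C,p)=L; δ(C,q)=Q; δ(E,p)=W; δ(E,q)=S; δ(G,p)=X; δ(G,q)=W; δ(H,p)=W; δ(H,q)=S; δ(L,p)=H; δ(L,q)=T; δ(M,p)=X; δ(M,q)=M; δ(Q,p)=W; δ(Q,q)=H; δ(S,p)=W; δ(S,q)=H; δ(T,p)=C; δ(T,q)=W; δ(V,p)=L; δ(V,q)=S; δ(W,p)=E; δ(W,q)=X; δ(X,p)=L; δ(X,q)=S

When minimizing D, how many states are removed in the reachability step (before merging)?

3

BFS from L reaches {C, E, H, L, Q, S, T, W, X}; the 3 state(s) G, M, V are never visited.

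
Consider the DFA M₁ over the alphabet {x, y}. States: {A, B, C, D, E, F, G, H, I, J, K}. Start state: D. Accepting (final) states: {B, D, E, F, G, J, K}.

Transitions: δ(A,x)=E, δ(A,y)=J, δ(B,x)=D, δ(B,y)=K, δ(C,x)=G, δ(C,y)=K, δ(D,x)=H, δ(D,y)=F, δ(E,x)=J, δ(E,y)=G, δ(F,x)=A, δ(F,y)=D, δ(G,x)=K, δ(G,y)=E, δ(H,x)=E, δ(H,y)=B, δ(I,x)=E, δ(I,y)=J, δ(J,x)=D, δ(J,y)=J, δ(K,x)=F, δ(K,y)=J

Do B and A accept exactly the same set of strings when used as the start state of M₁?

No

First remove the unreachable states {C,I}; 9 states remain.
Start with accepting vs non-accepting: {B,D,E,F,G,J,K} | {A,H}.
Refine {B,D,E,F,G,J,K} on symbol x: members go to different blocks, giving {B,E,G,J,K} and {D,F}.
Refine {B,E,G,J,K} on symbol x: members go to different blocks, giving {B,J,K} and {E,G}.
No further refinement is possible. Final partition (4 blocks): {B,J,K} | {A,H} | {D,F} | {E,G}.
B and A end up in different blocks, so they are distinguishable. For instance, the string 'ε' is accepted from only B.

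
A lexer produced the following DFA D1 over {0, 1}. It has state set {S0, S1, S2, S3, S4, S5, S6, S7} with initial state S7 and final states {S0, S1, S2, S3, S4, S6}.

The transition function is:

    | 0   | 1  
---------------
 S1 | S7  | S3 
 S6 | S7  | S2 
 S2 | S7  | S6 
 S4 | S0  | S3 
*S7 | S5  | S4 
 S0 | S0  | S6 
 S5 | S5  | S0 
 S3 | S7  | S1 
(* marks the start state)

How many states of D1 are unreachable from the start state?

Every one of the 8 states is reachable from S7.

0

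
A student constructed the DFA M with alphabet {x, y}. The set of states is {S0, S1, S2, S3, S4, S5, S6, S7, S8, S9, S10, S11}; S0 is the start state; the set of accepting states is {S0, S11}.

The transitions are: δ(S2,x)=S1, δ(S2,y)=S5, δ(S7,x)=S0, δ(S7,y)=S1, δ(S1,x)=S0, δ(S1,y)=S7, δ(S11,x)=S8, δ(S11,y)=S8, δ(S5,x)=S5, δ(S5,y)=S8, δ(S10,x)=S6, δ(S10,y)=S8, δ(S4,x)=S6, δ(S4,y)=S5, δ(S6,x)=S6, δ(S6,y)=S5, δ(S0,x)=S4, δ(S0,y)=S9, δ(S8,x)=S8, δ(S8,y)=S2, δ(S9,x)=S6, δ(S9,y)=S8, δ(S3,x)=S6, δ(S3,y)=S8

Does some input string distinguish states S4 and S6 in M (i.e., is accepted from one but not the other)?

States {S3,S10,S11} cannot be reached from the start state, so discard them.
P0 = {S0} | {S1,S2,S4,S5,S6,S7,S8,S9}.
Split {S1,S2,S4,S5,S6,S7,S8,S9} by δ(·,x) → {S2,S4,S5,S6,S8,S9} and {S1,S7}.
Split {S2,S4,S5,S6,S8,S9} by δ(·,x) → {S4,S5,S6,S8,S9} and {S2}.
Refine {S4,S5,S6,S8,S9} on symbol y: members go to different blocks, giving {S4,S5,S6,S9} and {S8}.
Refine {S4,S5,S6,S9} on symbol y: members go to different blocks, giving {S4,S6} and {S5,S9}.
Refine {S5,S9} on symbol x: members go to different blocks, giving {S5} and {S9}.
No further refinement is possible. Final partition (7 blocks): {S0} | {S4,S6} | {S1,S7} | {S2} | {S8} | {S5} | {S9}.
S4 and S6 lie in the same block of the stable partition, so they are equivalent — no string distinguishes them.

No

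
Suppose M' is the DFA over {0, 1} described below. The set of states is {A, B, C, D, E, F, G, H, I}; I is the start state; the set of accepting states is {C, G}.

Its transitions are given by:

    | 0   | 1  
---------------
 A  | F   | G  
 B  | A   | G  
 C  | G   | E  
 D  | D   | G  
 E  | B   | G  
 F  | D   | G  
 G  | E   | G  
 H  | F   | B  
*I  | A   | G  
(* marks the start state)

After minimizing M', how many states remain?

States {C,H} cannot be reached from the start state, so discard them.
P0 = {G} | {A,B,D,E,F,I}.
The partition is now stable with 2 blocks: {G} | {A,B,D,E,F,I}.

2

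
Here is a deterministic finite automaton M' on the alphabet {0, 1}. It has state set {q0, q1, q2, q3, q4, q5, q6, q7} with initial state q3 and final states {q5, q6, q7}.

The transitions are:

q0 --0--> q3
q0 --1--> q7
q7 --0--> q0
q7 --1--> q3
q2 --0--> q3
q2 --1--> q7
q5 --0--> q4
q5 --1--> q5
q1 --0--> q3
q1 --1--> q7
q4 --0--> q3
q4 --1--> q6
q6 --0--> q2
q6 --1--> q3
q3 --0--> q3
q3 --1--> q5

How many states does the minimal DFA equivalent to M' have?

4

Reachable states from the start: {q0,q2,q3,q4,q5,q6,q7}. Unreachable: {q1} — drop them.
P0 = {q5,q6,q7} | {q0,q2,q3,q4}.
On input 1, block {q5,q6,q7} splits into {q6,q7} and {q5}.
On input 1, block {q0,q2,q3,q4} splits into {q0,q2,q4} and {q3}.
Stable partition: {q6,q7} | {q0,q2,q4} | {q5} | {q3} — 4 equivalence classes.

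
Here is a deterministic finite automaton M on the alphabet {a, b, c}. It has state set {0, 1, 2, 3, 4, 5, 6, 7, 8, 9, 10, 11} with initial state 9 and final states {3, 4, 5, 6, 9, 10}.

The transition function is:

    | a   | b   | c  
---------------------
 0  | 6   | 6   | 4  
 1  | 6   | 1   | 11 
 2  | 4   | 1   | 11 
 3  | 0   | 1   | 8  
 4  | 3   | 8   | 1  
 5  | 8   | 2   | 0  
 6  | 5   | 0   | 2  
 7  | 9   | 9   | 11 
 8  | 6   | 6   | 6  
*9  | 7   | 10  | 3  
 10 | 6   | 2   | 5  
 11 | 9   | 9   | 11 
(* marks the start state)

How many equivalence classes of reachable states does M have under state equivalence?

Initial partition by acceptance: {3,4,5,6,9,10} | {0,1,2,7,8,11}.
On input a, block {3,4,5,6,9,10} splits into {3,5,9} and {4,6,10}.
Split {3,5,9} by δ(·,b) → {3,5} and {9}.
On input a, block {0,1,2,7,8,11} splits into {0,1,2,8} and {7,11}.
On input b, block {0,1,2,8} splits into {0,8} and {1,2}.
Split {4,6,10} by δ(·,a) → {4,6} and {10}.
No further refinement is possible. Final partition (7 blocks): {3,5} | {0,8} | {4,6} | {9} | {7,11} | {1,2} | {10}.

7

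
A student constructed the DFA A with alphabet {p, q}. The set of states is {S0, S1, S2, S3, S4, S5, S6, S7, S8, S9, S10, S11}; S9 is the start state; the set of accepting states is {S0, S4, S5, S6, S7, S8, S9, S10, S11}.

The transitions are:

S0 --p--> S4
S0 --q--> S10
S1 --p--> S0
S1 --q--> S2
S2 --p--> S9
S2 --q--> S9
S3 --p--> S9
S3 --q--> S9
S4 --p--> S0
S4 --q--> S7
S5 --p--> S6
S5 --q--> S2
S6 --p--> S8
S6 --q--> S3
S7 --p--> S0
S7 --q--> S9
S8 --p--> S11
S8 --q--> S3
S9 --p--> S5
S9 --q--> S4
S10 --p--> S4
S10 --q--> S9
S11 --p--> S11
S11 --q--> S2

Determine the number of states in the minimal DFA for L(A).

5

Reachable states from the start: {S0,S2,S3,S4,S5,S6,S7,S8,S9,S10,S11}. Unreachable: {S1} — drop them.
Initial partition by acceptance: {S0,S4,S5,S6,S7,S8,S9,S10,S11} | {S2,S3}.
Refine {S0,S4,S5,S6,S7,S8,S9,S10,S11} on symbol q: members go to different blocks, giving {S0,S4,S7,S9,S10} and {S5,S6,S8,S11}.
Refine {S0,S4,S7,S9,S10} on symbol p: members go to different blocks, giving {S0,S4,S7,S10} and {S9}.
On input q, block {S0,S4,S7,S10} splits into {S0,S4} and {S7,S10}.
Stable partition: {S0,S4} | {S2,S3} | {S5,S6,S8,S11} | {S9} | {S7,S10} — 5 equivalence classes.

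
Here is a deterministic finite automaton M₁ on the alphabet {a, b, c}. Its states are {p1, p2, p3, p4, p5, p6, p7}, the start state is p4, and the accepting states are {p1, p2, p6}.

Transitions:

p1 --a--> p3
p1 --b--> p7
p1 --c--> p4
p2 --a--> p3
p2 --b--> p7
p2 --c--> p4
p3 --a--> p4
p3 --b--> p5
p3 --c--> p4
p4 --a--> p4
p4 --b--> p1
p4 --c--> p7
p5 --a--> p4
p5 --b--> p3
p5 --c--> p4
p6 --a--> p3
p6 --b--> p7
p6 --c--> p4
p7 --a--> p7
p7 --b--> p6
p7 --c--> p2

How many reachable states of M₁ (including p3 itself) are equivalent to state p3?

2

Every state is reachable, so we keep all 7.
Start with accepting vs non-accepting: {p1,p2,p6} | {p3,p4,p5,p7}.
Refine {p3,p4,p5,p7} on symbol b: members go to different blocks, giving {p3,p5} and {p4,p7}.
Split {p4,p7} by δ(·,c) → {p4} and {p7}.
The partition is now stable with 4 blocks: {p1,p2,p6} | {p3,p5} | {p4} | {p7}.
State p3 belongs to the block {p3,p5}, which has 2 states.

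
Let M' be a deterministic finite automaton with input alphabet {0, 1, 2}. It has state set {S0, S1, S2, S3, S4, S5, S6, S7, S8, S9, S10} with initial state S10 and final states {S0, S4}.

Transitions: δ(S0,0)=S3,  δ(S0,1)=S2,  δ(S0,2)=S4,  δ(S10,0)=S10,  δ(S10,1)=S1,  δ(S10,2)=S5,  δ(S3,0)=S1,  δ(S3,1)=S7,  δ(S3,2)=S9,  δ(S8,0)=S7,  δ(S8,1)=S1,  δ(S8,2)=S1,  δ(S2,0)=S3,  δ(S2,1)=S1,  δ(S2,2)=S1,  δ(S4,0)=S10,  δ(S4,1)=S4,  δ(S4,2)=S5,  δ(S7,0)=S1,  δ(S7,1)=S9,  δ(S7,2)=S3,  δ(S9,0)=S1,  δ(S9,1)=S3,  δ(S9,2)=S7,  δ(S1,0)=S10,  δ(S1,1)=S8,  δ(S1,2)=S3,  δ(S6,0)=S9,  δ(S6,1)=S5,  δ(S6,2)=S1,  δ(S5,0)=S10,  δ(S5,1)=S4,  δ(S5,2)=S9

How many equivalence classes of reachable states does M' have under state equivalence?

6

States {S0,S2,S6} cannot be reached from the start state, so discard them.
Initial partition by acceptance: {S4} | {S1,S3,S5,S7,S8,S9,S10}.
Split {S1,S3,S5,S7,S8,S9,S10} by δ(·,1) → {S1,S3,S7,S8,S9,S10} and {S5}.
Split {S1,S3,S7,S8,S9,S10} by δ(·,2) → {S1,S3,S7,S8,S9} and {S10}.
Split {S1,S3,S7,S8,S9} by δ(·,0) → {S3,S7,S8,S9} and {S1}.
Split {S3,S7,S8,S9} by δ(·,0) → {S3,S7,S9} and {S8}.
Stable partition: {S4} | {S3,S7,S9} | {S5} | {S10} | {S1} | {S8} — 6 equivalence classes.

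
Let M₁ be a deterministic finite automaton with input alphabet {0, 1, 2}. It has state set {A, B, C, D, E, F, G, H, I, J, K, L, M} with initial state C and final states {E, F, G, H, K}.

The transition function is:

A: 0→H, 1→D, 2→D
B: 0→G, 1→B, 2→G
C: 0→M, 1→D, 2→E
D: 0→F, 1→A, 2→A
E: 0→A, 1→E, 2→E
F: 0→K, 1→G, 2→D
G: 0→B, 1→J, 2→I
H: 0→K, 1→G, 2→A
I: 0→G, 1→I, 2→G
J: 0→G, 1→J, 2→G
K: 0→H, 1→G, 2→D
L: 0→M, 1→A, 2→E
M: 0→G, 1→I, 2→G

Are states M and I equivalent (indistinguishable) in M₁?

Reachable states from the start: {A,B,C,D,E,F,G,H,I,J,K,M}. Unreachable: {L} — drop them.
Initial partition by acceptance: {E,F,G,H,K} | {A,B,C,D,I,J,M}.
Refine {E,F,G,H,K} on symbol 0: members go to different blocks, giving {F,H,K} and {E,G}.
On input 0, block {A,B,C,D,I,J,M} splits into {B,I,J,M} and {A,D} and {C}.
Split {E,G} by δ(·,0) → {E} and {G}.
Stable partition: {F,H,K} | {B,I,J,M} | {E} | {A,D} | {C} | {G} — 6 equivalence classes.
M and I lie in the same block of the stable partition, so they are equivalent — no string distinguishes them.

Yes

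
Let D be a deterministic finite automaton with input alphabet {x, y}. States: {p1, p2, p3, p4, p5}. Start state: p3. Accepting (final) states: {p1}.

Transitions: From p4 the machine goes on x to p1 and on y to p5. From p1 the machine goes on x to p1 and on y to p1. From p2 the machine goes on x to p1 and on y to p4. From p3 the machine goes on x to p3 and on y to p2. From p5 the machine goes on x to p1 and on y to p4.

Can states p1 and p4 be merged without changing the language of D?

Every state is reachable, so we keep all 5.
P0 = {p1} | {p2,p3,p4,p5}.
Refine {p2,p3,p4,p5} on symbol x: members go to different blocks, giving {p2,p4,p5} and {p3}.
No further refinement is possible. Final partition (3 blocks): {p1} | {p2,p4,p5} | {p3}.
p1 and p4 end up in different blocks, so they are distinguishable. For instance, the string 'ε' is accepted from only p1.

No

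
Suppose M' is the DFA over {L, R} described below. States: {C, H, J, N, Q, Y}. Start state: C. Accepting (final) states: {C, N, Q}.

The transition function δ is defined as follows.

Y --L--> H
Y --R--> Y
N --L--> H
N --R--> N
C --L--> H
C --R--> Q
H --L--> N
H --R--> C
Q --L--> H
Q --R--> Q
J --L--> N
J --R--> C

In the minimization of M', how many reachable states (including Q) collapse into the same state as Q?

Reachable states from the start: {C,H,N,Q}. Unreachable: {J,Y} — drop them.
Initial partition by acceptance: {C,N,Q} | {H}.
Stable partition: {C,N,Q} | {H} — 2 equivalence classes.
State Q belongs to the block {C,N,Q}, which has 3 states.

3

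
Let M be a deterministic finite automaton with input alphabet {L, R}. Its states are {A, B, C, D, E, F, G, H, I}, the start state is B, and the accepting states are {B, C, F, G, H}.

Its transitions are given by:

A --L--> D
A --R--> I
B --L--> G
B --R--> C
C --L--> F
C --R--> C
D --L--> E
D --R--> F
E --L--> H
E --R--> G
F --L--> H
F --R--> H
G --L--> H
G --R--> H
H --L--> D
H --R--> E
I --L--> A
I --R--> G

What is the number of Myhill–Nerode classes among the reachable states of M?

5

States {A,I} cannot be reached from the start state, so discard them.
Start with accepting vs non-accepting: {B,C,F,G,H} | {D,E}.
Split {B,C,F,G,H} by δ(·,L) → {B,C,F,G} and {H}.
Refine {B,C,F,G} on symbol L: members go to different blocks, giving {B,C} and {F,G}.
On input L, block {D,E} splits into {D} and {E}.
Stable partition: {B,C} | {D} | {H} | {F,G} | {E} — 5 equivalence classes.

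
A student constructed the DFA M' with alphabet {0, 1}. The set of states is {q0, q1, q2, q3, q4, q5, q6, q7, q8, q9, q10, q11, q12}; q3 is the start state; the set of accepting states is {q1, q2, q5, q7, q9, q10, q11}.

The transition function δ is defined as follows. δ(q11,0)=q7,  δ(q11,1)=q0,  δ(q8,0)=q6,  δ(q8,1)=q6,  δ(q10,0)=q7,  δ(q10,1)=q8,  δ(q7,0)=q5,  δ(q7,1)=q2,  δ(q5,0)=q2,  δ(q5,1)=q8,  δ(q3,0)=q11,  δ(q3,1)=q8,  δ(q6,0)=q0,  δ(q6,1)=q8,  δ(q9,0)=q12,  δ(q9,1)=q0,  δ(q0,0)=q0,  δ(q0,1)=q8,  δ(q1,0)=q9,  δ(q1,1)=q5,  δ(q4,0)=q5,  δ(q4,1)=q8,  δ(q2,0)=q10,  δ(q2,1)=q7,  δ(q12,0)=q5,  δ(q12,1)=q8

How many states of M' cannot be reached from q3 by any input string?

Starting at q3 and following transitions, the reachable set is {q0, q2, q3, q5, q6, q7, q8, q10, q11}. That leaves q1, q4, q9, q12 unreachable — 4 in total.

4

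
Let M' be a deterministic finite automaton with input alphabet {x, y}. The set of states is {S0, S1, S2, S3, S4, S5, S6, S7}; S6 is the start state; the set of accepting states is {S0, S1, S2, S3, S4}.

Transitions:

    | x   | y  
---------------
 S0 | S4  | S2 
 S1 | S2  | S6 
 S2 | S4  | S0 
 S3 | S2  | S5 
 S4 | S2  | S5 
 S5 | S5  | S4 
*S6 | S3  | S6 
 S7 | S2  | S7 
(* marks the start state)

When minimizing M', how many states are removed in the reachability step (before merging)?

No path from S6 leads to S1, S7; the other 6 states are all reachable.

2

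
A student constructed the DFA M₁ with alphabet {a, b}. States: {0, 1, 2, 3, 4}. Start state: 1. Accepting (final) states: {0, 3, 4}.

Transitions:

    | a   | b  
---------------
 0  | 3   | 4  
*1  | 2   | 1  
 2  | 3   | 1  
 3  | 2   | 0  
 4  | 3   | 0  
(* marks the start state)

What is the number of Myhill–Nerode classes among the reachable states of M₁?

All states are reachable from the start state.
Start with accepting vs non-accepting: {0,3,4} | {1,2}.
On input a, block {0,3,4} splits into {0,4} and {3}.
Split {1,2} by δ(·,a) → {1} and {2}.
No further refinement is possible. Final partition (4 blocks): {0,4} | {1} | {3} | {2}.

4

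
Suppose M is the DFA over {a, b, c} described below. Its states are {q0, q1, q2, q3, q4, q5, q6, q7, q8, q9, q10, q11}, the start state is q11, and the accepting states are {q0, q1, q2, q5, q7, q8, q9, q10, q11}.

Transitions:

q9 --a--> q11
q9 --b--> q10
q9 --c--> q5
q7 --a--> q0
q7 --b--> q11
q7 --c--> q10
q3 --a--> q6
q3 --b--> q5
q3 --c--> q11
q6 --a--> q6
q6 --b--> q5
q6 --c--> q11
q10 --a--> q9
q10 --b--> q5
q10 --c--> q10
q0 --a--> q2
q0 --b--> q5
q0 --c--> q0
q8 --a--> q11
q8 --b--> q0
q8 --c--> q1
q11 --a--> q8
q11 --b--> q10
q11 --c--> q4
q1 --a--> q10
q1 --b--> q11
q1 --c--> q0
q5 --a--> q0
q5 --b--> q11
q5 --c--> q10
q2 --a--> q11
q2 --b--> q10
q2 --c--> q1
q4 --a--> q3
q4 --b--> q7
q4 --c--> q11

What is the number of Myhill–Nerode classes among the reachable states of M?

5

P0 = {q0,q1,q2,q5,q7,q8,q9,q10,q11} | {q3,q4,q6}.
Split {q0,q1,q2,q5,q7,q8,q9,q10,q11} by δ(·,c) → {q0,q1,q2,q5,q7,q8,q9,q10} and {q11}.
Split {q0,q1,q2,q5,q7,q8,q9,q10} by δ(·,a) → {q0,q1,q5,q7,q10} and {q2,q8,q9}.
Refine {q0,q1,q5,q7,q10} on symbol a: members go to different blocks, giving {q1,q5,q7} and {q0,q10}.
No further refinement is possible. Final partition (5 blocks): {q1,q5,q7} | {q3,q4,q6} | {q11} | {q2,q8,q9} | {q0,q10}.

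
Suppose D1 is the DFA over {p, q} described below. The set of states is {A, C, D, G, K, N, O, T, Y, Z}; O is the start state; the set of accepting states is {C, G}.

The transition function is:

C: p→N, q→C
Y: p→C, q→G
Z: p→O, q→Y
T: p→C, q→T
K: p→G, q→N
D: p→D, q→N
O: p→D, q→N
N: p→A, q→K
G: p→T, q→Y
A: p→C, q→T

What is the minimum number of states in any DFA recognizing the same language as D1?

First remove the unreachable states {Z}; 9 states remain.
P0 = {C,G} | {A,D,K,N,O,T,Y}.
On input q, block {C,G} splits into {C} and {G}.
Refine {A,D,K,N,O,T,Y} on symbol p: members go to different blocks, giving {D,N,O} and {A,T,Y} and {K}.
Split {D,N,O} by δ(·,p) → {D,O} and {N}.
On input q, block {A,T,Y} splits into {A,T} and {Y}.
The partition is now stable with 7 blocks: {C} | {D,O} | {G} | {A,T} | {K} | {N} | {Y}.

7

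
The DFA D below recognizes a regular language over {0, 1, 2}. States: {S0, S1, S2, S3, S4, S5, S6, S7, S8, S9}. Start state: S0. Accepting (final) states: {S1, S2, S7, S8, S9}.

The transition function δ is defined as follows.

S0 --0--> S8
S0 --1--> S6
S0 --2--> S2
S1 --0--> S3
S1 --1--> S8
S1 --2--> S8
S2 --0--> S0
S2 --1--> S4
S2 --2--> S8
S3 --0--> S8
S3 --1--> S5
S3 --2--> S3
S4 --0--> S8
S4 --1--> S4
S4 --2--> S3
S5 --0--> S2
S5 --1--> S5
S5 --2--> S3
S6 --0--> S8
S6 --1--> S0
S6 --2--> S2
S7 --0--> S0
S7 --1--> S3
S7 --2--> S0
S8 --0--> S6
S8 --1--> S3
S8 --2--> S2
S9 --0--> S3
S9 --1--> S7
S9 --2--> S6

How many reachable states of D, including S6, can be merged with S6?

2

First remove the unreachable states {S1,S7,S9}; 7 states remain.
Start with accepting vs non-accepting: {S2,S8} | {S0,S3,S4,S5,S6}.
Split {S0,S3,S4,S5,S6} by δ(·,2) → {S3,S4,S5} and {S0,S6}.
Stable partition: {S2,S8} | {S3,S4,S5} | {S0,S6} — 3 equivalence classes.
The equivalence class containing S6 is {S0,S6}, of size 2.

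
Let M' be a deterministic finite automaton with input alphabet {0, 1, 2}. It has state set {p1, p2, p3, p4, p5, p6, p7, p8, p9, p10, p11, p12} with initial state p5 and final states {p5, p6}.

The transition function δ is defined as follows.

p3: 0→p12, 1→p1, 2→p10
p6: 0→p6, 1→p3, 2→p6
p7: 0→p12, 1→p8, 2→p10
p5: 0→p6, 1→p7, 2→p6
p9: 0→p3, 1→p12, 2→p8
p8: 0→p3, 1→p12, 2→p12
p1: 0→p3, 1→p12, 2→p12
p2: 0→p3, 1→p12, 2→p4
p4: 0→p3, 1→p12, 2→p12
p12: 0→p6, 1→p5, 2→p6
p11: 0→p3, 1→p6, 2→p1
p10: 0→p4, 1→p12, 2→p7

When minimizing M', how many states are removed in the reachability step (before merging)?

No path from p5 leads to p2, p9, p11; the other 9 states are all reachable.

3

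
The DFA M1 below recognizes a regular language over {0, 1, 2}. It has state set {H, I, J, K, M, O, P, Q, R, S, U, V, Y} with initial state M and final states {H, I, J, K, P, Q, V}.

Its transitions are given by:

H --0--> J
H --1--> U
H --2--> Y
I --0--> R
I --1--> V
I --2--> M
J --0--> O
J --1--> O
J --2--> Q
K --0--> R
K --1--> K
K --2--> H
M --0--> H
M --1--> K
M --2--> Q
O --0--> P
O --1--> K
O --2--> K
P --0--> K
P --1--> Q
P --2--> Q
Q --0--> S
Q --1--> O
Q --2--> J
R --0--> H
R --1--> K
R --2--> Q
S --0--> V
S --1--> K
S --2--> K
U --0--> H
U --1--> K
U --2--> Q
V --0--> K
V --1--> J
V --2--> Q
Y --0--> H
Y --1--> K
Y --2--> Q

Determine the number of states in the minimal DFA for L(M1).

6

First remove the unreachable states {I}; 12 states remain.
P0 = {H,J,K,P,Q,V} | {M,O,R,S,U,Y}.
Split {H,J,K,P,Q,V} by δ(·,0) → {J,K,Q} and {H,P,V}.
On input 1, block {J,K,Q} splits into {J,Q} and {K}.
Split {M,O,R,S,U,Y} by δ(·,2) → {M,R,U,Y} and {O,S}.
Split {H,P,V} by δ(·,0) → {P,V} and {H}.
Stable partition: {J,Q} | {M,R,U,Y} | {P,V} | {K} | {O,S} | {H} — 6 equivalence classes.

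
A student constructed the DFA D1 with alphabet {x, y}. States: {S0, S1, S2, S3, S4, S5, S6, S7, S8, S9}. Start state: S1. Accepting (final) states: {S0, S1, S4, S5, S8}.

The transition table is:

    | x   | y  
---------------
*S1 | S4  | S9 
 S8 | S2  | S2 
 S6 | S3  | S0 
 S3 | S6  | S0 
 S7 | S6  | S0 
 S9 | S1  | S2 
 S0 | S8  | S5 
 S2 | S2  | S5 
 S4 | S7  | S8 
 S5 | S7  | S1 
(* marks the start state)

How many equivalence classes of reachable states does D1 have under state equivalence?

8

All states are reachable from the start state.
Initial partition by acceptance: {S0,S1,S4,S5,S8} | {S2,S3,S6,S7,S9}.
Split {S0,S1,S4,S5,S8} by δ(·,x) → {S4,S5,S8} and {S0,S1}.
Refine {S4,S5,S8} on symbol y: members go to different blocks, giving {S4} and {S5} and {S8}.
Refine {S2,S3,S6,S7,S9} on symbol x: members go to different blocks, giving {S2,S3,S6,S7} and {S9}.
On input y, block {S2,S3,S6,S7} splits into {S3,S6,S7} and {S2}.
Refine {S0,S1} on symbol x: members go to different blocks, giving {S0} and {S1}.
The partition is now stable with 8 blocks: {S4} | {S3,S6,S7} | {S0} | {S5} | {S8} | {S9} | {S2} | {S1}.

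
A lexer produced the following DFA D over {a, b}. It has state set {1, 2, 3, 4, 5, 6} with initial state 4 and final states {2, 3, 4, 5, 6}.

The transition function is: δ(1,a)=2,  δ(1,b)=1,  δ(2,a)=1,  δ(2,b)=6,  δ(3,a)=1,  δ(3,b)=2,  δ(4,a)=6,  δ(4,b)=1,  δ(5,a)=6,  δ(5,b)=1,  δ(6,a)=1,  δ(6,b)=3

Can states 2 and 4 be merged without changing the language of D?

No

States {5} cannot be reached from the start state, so discard them.
Initial partition by acceptance: {2,3,4,6} | {1}.
Refine {2,3,4,6} on symbol a: members go to different blocks, giving {2,3,6} and {4}.
The partition is now stable with 3 blocks: {2,3,6} | {1} | {4}.
2 and 4 end up in different blocks, so they are distinguishable. For instance, the string 'a' is accepted from only 4.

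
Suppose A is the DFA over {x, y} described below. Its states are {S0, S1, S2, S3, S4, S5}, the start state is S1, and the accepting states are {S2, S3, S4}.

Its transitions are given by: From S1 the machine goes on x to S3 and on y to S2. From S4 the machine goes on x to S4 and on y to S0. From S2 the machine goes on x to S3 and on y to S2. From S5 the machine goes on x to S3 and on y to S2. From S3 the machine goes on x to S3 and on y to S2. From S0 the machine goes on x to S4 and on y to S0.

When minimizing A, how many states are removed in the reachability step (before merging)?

Starting at S1 and following transitions, the reachable set is {S1, S2, S3}. That leaves S0, S4, S5 unreachable — 3 in total.

3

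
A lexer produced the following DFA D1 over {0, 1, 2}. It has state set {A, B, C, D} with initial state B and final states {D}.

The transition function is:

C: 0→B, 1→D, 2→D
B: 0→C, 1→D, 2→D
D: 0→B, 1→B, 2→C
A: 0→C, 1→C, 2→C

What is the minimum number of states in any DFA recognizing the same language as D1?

2

Reachable states from the start: {B,C,D}. Unreachable: {A} — drop them.
Start with accepting vs non-accepting: {D} | {B,C}.
No further refinement is possible. Final partition (2 blocks): {D} | {B,C}.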